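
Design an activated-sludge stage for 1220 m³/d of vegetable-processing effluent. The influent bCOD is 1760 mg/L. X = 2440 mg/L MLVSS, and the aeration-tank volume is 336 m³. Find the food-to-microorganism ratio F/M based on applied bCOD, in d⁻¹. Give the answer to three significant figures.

F/M ≈ 2.62 d⁻¹

F/M = applied load / biomass = Q·S₀/(V·X) = 1220 × 1760 / (336.0 × 2440) = 2.619 d⁻¹.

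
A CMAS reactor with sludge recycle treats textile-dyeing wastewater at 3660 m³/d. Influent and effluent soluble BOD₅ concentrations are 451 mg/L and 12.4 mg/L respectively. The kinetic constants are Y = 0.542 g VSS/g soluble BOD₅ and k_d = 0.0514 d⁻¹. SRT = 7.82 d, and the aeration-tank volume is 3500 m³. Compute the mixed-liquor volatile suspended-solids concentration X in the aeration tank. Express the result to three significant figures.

Solving the biomass balance for X: X = Y Q (S₀−S) θ_c / [V (1+k_d θ_c)] = 0.542 × 3660 × (451 − 12.4) × 7.82 / [3500 × (1 + 0.0514 × 7.82)] = 1387 mg/L.

X ≈ 1390 mg/L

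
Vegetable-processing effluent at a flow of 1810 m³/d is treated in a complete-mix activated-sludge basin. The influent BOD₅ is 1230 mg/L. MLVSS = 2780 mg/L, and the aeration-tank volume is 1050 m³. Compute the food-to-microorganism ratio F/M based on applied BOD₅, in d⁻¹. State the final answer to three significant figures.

F/M ≈ 0.763 d⁻¹

F/M = applied load / biomass = Q·S₀/(V·X) = 1810 × 1230 / (1050 × 2780) = 0.7627 d⁻¹.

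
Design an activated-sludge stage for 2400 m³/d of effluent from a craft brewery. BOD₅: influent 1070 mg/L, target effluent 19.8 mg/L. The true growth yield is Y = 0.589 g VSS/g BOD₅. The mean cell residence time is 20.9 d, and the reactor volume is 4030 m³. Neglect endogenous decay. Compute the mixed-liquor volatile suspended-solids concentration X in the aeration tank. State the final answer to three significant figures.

X = Y·Q·ΔS·θ_c / V = 0.589 × 2400 × (1070 − 19.8) × 20.9 / 4030 = 7699 mg/L.

X ≈ 7700 mg/L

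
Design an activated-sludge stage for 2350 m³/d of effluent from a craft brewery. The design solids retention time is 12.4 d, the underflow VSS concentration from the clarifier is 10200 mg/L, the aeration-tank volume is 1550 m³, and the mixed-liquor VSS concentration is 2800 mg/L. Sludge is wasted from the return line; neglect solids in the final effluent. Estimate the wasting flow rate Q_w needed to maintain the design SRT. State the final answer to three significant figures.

Q_w = (V·X)/(θ_c X_r) = 1550 × 2800 / (12.4 × 10200) = 34.31 m³/d.

Q_w ≈ 34.3 m³/d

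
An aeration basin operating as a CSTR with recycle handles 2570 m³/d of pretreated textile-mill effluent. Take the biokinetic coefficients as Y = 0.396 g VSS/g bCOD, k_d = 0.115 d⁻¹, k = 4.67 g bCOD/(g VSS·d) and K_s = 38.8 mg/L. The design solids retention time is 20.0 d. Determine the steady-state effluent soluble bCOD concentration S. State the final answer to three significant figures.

For a completely mixed reactor with recycle the Lawrence–McCarty relation gives S = K_s·(1 + k_d·θ_c) / [θ_c·(Y·k − k_d) − 1] = 38.8 × (1 + 0.115 × 20.0) / [20.0 × (0.396 × 4.67 − 0.115) − 1] = 128.0 / 33.69 = 3.801 mg/L.

S ≈ 3.80 mg/L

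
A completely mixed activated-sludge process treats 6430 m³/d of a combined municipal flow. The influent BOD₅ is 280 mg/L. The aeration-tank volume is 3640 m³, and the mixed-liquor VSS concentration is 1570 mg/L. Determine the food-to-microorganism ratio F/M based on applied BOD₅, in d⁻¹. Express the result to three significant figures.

Food-to-microorganism ratio F/M = Q S₀ / (V X) = 6430 × 280 / (3640 × 1570) = 0.3150 d⁻¹.

F/M ≈ 0.315 d⁻¹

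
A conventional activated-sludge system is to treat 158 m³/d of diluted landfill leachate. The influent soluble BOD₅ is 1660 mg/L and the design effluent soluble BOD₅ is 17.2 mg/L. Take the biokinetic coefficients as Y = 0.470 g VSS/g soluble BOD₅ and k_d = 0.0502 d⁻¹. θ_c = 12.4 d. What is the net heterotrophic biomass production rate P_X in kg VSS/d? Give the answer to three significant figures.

The observed yield is Y_obs = Y/(1 + k_d·θ_c) = 0.470 / (1 + 0.0502 × 12.4) = 0.470 / 1.622 = 0.2897 g VSS per g soluble BOD₅ removed.
ΔS = 1660 − 17.2 = 1643 mg/L, so the substrate removal rate is 158 × 1643/1000 = 259.6 kg soluble BOD₅/d.
So the net sludge growth is P_X = 0.2897 × 259.6 = 75.19 kg VSS/d.

P_X ≈ 75.2 kg VSS/d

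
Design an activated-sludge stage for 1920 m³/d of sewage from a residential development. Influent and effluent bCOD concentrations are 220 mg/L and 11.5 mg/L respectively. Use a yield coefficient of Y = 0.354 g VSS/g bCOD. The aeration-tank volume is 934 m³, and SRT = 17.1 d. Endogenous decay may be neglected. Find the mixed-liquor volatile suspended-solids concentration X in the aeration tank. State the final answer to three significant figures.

X ≈ 2590 mg/L

X = Y·Q·ΔS·θ_c / V = 0.354 × 1920 × (220 − 11.5) × 17.1 / 934 = 2595 mg/L.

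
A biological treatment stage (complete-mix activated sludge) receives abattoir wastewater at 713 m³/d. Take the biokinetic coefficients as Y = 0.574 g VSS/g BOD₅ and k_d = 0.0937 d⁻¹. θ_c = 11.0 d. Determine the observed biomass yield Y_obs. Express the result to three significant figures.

Observed yield with endogenous decay: Y_obs = Y / (1 + k_d·θ_c) = 0.574 / (1 + 0.0937 × 11.0) = 0.574 / 2.031 = 0.2827 g VSS/g BOD₅.

Y_obs ≈ 0.283 g VSS/g BOD₅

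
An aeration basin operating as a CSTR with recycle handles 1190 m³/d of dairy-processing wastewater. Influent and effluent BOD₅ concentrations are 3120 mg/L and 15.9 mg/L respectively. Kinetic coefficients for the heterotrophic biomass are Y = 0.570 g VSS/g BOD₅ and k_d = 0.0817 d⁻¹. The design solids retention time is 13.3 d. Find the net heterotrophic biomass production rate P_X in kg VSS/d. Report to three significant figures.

P_X ≈ 1010 kg VSS/d

Correct the yield for decay: Y_obs = Y/(1 + k_d θ_c) = 0.570 / (1 + 0.0817 × 13.3) = 0.570 / 2.087 = 0.2732.
ΔS = 3120 − 15.9 = 3104 mg/L, so the substrate removal rate is 1190 × 3104/1000 = 3694 kg BOD₅/d.
P_X = Y_obs · Q(S₀ − S) = 0.2732 × 3694 = 1009 kg VSS/d.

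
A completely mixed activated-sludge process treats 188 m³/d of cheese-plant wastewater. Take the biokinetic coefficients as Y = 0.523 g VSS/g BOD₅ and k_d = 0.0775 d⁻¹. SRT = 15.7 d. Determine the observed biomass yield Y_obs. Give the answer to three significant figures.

Correct the yield for decay: Y_obs = Y/(1 + k_d θ_c) = 0.523 / (1 + 0.0775 × 15.7) = 0.523 / 2.217 = 0.2359.

Y_obs ≈ 0.236 g VSS/g BOD₅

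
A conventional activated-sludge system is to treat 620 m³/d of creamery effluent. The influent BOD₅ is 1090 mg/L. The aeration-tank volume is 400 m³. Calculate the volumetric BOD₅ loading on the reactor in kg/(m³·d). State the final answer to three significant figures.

L_v ≈ 1.69 kg BOD₅/(m³·d)

Applied BOD₅ load per unit volume = Q·S₀/V = (620 × 1090/1000)/400.0 = 1.690 kg BOD₅·m⁻³·d⁻¹.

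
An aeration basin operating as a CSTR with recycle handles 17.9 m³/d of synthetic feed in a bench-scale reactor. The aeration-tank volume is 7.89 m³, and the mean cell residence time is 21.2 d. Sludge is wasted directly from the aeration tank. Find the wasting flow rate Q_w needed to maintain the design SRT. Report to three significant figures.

Q_w ≈ 0.372 m³/d

With mixed-liquor wasting, θ_c = V/Q_w, so Q_w = V/θ_c = 7.890/21.2 = 0.3722 m³/d.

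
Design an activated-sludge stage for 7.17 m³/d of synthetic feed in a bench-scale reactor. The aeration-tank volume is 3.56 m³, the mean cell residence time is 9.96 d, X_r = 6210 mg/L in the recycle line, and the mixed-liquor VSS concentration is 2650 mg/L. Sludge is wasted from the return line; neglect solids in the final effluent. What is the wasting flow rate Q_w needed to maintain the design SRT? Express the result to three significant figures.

Q_w = (V·X)/(θ_c X_r) = 3.560 × 2650 / (9.96 × 6210) = 0.1525 m³/d.

Q_w ≈ 0.153 m³/d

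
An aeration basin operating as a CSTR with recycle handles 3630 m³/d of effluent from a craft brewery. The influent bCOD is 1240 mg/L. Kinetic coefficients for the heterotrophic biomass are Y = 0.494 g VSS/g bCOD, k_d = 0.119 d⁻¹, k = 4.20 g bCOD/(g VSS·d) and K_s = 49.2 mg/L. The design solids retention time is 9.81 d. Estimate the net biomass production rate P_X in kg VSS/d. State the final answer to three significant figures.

Effluent substrate depends only on kinetics and SRT: S = K_s(1 + k_d θ_c) / [θ_c(Yk − k_d) − 1] = 49.2 × (1 + 0.119 × 9.81) / [9.81 × (0.494 × 4.20 − 0.119) − 1] = 106.6 / 18.19 = 5.863 mg/L.
The observed yield is Y_obs = Y/(1 + k_d·θ_c) = 0.494 / (1 + 0.119 × 9.81) = 0.494 / 2.167 = 0.2279 g VSS per g bCOD removed.
Q·(S₀ − S) = 3630 × (1240 − 5.86) × 10⁻³ = 4480 kg/d removed.
P_X = Y_obs · Q(S₀ − S) = 0.2279 × 4480 = 1021 kg VSS/d.

P_X ≈ 1020 kg VSS/d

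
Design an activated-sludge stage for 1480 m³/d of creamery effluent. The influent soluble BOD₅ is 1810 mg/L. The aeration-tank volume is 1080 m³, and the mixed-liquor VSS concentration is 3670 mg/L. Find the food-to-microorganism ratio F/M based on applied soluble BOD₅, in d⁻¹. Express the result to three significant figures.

Food-to-microorganism ratio F/M = Q S₀ / (V X) = 1480 × 1810 / (1080 × 3670) = 0.6759 d⁻¹.

F/M ≈ 0.676 d⁻¹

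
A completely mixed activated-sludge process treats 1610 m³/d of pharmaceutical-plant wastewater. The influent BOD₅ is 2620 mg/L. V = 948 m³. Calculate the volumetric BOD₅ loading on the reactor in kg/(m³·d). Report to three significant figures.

Applied BOD₅ load per unit volume = Q·S₀/V = (1610 × 2620/1000)/948.0 = 4.450 kg BOD₅·m⁻³·d⁻¹.

L_v ≈ 4.45 kg BOD₅/(m³·d)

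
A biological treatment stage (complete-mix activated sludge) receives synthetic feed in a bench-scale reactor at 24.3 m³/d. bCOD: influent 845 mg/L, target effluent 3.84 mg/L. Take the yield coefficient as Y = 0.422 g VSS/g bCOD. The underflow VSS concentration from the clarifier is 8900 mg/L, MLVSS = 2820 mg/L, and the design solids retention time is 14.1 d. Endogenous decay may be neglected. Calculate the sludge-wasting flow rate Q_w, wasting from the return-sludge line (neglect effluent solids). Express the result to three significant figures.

V·X = Y·Q·ΔS·θ_c gives V = 0.422 × 24.3 × (845 − 3.84) × 14.1 / 2820 = 43.13 m³.
Q_w = (V·X)/(θ_c X_r) = 43.13 × 2820 / (14.1 × 8900) = 0.9692 m³/d.

Q_w ≈ 0.969 m³/d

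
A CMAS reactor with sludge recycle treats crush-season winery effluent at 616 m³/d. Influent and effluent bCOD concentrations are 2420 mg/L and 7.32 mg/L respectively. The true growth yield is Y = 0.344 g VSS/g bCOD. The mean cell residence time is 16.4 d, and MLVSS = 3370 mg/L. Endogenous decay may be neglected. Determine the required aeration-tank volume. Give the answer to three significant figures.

V ≈ 2490 m³

V·X = Y·Q·ΔS·θ_c gives V = 0.344 × 616 × (2420 − 7.32) × 16.4 / 3370 = 2488 m³.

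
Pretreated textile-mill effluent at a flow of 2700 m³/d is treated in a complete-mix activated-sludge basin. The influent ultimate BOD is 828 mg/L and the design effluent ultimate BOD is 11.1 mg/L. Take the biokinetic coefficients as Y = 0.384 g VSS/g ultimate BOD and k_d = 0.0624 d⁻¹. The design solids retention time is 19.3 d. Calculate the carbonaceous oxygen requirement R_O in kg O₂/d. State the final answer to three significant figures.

R_O ≈ 1660 kg O₂/d

Observed yield with endogenous decay: Y_obs = Y / (1 + k_d·θ_c) = 0.384 / (1 + 0.0624 × 19.3) = 0.384 / 2.204 = 0.1742 g VSS/g ultimate BOD.
ΔS = 828 − 11.1 = 816.9 mg/L, so the substrate removal rate is 2700 × 816.9/1000 = 2206 kg ultimate BOD/d.
Net sludge production P_X = 0.1742 × 2206 = 384.2 kg VSS/d.
R_O = Q·(S₀ − S) − 1.42·P_X = 2206 − 1.42 × 384.2 = 1660 kg O₂/d.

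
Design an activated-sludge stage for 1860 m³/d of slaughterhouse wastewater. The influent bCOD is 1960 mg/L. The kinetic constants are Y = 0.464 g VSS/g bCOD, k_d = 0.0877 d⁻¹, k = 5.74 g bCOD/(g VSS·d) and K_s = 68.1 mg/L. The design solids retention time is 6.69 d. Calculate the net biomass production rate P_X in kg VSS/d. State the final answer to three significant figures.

P_X ≈ 1060 kg VSS/d

From the Monod/SRT balance for a CMAS, S = K_s·(1+k_d θ_c)/[θ_c·(Y k − k_d) − 1] = 68.1 × (1 + 0.0877 × 6.69) / [6.69 × (0.464 × 5.74 − 0.0877) − 1] = 108.1 / 16.23 = 6.657 mg/L.
Correct the yield for decay: Y_obs = Y/(1 + k_d θ_c) = 0.464 / (1 + 0.0877 × 6.69) = 0.464 / 1.587 = 0.2924.
Mass of bCOD removed per day: Q(S₀ − S) = 1860 × 1953 g/m³ = 3633 kg/d.
Net biomass production P_X = Y_obs × Q·(S₀ − S) = 0.2924 × 3633 = 1062 kg VSS/d.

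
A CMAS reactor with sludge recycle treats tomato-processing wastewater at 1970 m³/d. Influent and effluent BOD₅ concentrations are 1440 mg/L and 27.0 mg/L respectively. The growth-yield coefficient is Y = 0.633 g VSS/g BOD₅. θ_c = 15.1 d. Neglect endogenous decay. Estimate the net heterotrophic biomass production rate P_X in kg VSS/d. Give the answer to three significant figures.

With endogenous decay neglected, the observed yield equals the true yield: Y_obs = Y = 0.633 g VSS/g BOD₅.
Q·(S₀ − S) = 1970 × (1440 − 27.0) × 10⁻³ = 2784 kg/d removed.
P_X = Y_obs · Q(S₀ − S) = 0.6330 × 2784 = 1762 kg VSS/d.

P_X ≈ 1760 kg VSS/d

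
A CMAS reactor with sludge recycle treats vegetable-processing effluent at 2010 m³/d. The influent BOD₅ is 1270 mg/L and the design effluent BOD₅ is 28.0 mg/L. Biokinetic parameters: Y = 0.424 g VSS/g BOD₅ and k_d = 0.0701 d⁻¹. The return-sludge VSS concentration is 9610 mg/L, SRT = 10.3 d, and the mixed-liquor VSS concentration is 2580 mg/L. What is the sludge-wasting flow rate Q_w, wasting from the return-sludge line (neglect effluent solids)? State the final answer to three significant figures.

Q_w ≈ 64.0 m³/d

From the SRT design equation V = Y Q (S₀−S) θ_c / [X (1 + k_d θ_c)] = 0.424 × 2010 × (1270 − 28.0) × 10.3 / [2580 × (1 + 0.0701 × 10.3)] = 1.09×10^7 / 4443 = 2454 m³.
Wasting from the return line (neglecting effluent solids): Q_w = V·X / (θ_c·X_r) = 2454 × 2580 / (10.3 × 9610) = 63.96 m³/d.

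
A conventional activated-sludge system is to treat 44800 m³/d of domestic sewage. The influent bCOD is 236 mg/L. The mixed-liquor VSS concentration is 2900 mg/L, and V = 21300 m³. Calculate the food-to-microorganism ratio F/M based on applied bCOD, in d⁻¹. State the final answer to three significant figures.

F/M = Q·S₀ / (V·X) = 44800 × 236 / (21300 × 2900) = 0.1712 g bCOD·(g VSS·d)⁻¹.

F/M ≈ 0.171 d⁻¹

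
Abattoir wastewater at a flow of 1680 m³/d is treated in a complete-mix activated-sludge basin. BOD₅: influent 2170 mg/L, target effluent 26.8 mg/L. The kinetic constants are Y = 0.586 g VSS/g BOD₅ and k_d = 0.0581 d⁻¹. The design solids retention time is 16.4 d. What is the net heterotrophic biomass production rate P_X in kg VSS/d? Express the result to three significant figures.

P_X ≈ 1080 kg VSS/d

Correct the yield for decay: Y_obs = Y/(1 + k_d θ_c) = 0.586 / (1 + 0.0581 × 16.4) = 0.586 / 1.953 = 0.3001.
ΔS = 2170 − 26.8 = 2143 mg/L, so the substrate removal rate is 1680 × 2143/1000 = 3601 kg BOD₅/d.
Net biomass production P_X = Y_obs × Q·(S₀ − S) = 0.3001 × 3601 = 1080 kg VSS/d.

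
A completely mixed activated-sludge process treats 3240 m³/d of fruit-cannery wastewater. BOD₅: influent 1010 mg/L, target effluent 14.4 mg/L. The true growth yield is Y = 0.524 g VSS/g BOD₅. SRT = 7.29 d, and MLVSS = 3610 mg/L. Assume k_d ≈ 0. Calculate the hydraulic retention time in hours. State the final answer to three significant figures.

τ ≈ 25.3 h

With k_d = 0 the design equation reduces to V = Y Q (S₀−S) θ_c / X = 0.524 × 3240 × (1010 − 14.4) × 7.29 / 3610 = 3413 m³.
τ = V/Q = 3413/3240 = 1.054 d, or 25.28 h.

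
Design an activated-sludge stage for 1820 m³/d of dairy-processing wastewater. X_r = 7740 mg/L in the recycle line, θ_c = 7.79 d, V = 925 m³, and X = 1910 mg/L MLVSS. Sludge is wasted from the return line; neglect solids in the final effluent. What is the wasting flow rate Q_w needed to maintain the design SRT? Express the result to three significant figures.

Q_w ≈ 29.3 m³/d

Wasting from the return line (neglecting effluent solids): Q_w = V·X / (θ_c·X_r) = 925.0 × 1910 / (7.79 × 7740) = 29.30 m³/d.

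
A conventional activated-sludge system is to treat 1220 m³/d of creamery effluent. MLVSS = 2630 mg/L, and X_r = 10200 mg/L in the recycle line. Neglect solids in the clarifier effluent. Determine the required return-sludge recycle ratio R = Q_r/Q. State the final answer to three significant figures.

Solids balance on the clarifier gives (1+R)X = R·X_r, so R = X/(X_r − X) = 2630 / (10200 − 2630) = 0.3474.

R ≈ 0.347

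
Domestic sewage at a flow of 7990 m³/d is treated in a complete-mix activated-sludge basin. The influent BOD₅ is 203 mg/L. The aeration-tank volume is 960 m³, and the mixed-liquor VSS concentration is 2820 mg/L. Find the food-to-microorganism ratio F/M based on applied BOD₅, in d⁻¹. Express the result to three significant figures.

F/M = applied load / biomass = Q·S₀/(V·X) = 7990 × 203 / (960.0 × 2820) = 0.5991 d⁻¹.

F/M ≈ 0.599 d⁻¹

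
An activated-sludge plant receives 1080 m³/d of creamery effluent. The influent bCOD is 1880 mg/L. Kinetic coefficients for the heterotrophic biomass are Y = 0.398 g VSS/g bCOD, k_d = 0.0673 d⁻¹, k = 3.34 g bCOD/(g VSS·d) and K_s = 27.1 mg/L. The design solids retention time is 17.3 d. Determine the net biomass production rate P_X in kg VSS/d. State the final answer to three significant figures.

For a completely mixed reactor with recycle the Lawrence–McCarty relation gives S = K_s·(1 + k_d·θ_c) / [θ_c·(Y·k − k_d) − 1] = 27.1 × (1 + 0.0673 × 17.3) / [17.3 × (0.398 × 3.34 − 0.0673) − 1] = 58.65 / 20.83 = 2.815 mg/L.
The observed yield is Y_obs = Y/(1 + k_d·θ_c) = 0.398 / (1 + 0.0673 × 17.3) = 0.398 / 2.164 = 0.1839 g VSS per g bCOD removed.
Substrate removed = Q·(S₀ − S) = 1080 m³/d × (1880 − 2.82) g/m³ = 2.03×10^6 g/d = 2027 kg/d.
So the net sludge growth is P_X = 0.1839 × 2027 = 372.8 kg VSS/d.

P_X ≈ 373 kg VSS/d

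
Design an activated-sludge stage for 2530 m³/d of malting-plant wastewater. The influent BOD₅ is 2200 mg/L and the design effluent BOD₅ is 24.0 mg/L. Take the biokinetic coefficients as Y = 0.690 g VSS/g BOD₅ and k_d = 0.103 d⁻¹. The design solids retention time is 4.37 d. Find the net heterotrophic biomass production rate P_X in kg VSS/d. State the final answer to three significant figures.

P_X ≈ 2620 kg VSS/d

Y_obs = Y / (1 + k_d θ_c) = 0.690 / (1 + 0.103 × 4.37) = 0.690 / 1.450 = 0.4758.
Substrate removed = Q·(S₀ − S) = 2530 m³/d × (2200 − 24.0) g/m³ = 5.51×10^6 g/d = 5505 kg/d.
P_X = Y_obs · Q(S₀ − S) = 0.4758 × 5505 = 2620 kg VSS/d.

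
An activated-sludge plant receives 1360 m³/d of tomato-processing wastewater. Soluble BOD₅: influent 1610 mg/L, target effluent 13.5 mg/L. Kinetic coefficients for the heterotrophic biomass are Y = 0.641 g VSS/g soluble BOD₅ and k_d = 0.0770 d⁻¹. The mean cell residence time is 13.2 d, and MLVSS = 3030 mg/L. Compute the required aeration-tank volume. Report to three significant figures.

Steady-state biomass mass balance: V·X·(1 + k_d·θ_c) = Y·Q·(S₀ − S)·θ_c, so V = 0.641 × 1360 × (1610 − 13.5) × 13.2 / [3030 × (1 + 0.0770 × 13.2)] = 1.84×10^7 / 6110 = 3007 m³.

V ≈ 3010 m³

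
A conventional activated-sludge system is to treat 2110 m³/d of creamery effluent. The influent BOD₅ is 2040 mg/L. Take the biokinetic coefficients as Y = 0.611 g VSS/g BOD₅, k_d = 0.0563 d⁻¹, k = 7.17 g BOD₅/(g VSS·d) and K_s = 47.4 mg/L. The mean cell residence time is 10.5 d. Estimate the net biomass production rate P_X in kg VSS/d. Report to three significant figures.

P_X ≈ 1650 kg VSS/d

For a completely mixed reactor with recycle the Lawrence–McCarty relation gives S = K_s·(1 + k_d·θ_c) / [θ_c·(Y·k − k_d) − 1] = 47.4 × (1 + 0.0563 × 10.5) / [10.5 × (0.611 × 7.17 − 0.0563) − 1] = 75.42 / 44.41 = 1.698 mg/L.
Y_obs = Y / (1 + k_d θ_c) = 0.611 / (1 + 0.0563 × 10.5) = 0.611 / 1.591 = 0.3840.
Mass of BOD₅ removed per day: Q(S₀ − S) = 2110 × 2038 g/m³ = 4301 kg/d.
So the net sludge growth is P_X = 0.3840 × 4301 = 1652 kg VSS/d.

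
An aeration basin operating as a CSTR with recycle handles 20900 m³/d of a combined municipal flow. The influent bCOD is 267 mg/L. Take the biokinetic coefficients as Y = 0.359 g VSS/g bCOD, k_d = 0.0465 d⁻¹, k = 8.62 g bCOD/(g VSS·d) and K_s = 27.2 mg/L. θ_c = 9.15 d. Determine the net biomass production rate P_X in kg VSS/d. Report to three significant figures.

For a completely mixed reactor with recycle the Lawrence–McCarty relation gives S = K_s·(1 + k_d·θ_c) / [θ_c·(Y·k − k_d) − 1] = 27.2 × (1 + 0.0465 × 9.15) / [9.15 × (0.359 × 8.62 − 0.0465) − 1] = 38.77 / 26.89 = 1.442 mg/L.
The observed yield is Y_obs = Y/(1 + k_d·θ_c) = 0.359 / (1 + 0.0465 × 9.15) = 0.359 / 1.425 = 0.2518 g VSS per g bCOD removed.
Q·(S₀ − S) = 20900 × (267 − 1.44) × 10⁻³ = 5550 kg/d removed.
Net biomass production P_X = Y_obs × Q·(S₀ − S) = 0.2518 × 5550 = 1398 kg VSS/d.

P_X ≈ 1400 kg VSS/d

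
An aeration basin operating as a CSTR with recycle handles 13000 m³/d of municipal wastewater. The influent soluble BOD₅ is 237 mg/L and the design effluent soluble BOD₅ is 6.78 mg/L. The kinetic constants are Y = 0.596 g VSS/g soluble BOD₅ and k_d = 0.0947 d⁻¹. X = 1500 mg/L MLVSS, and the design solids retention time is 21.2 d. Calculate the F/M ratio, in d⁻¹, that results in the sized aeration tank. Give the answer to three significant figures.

F/M ≈ 0.245 d⁻¹

Rearranging the biomass balance for a CMAS with decay, V = Y·Q·ΔS·θ_c / [X·(1+k_d θ_c)] = 0.596 × 13000 × (237 − 6.78) × 21.2 / [1500 × (1 + 0.0947 × 21.2)] = 3.78×10^7 / 4511 = 8382 m³.
F/M = applied load / biomass = Q·S₀/(V·X) = 13000 × 237 / (8382 × 1500) = 0.2450 d⁻¹.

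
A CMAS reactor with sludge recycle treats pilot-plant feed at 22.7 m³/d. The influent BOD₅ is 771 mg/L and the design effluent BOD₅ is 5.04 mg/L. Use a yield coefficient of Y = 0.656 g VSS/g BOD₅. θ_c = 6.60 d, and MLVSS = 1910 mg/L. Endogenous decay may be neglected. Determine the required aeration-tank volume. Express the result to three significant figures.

Biomass mass balance (decay neglected): V·X = Y·Q·(S₀ − S)·θ_c, so V = 0.656 × 22.7 × (771 − 5.04) × 6.60 / 1910 = 39.41 m³.

V ≈ 39.4 m³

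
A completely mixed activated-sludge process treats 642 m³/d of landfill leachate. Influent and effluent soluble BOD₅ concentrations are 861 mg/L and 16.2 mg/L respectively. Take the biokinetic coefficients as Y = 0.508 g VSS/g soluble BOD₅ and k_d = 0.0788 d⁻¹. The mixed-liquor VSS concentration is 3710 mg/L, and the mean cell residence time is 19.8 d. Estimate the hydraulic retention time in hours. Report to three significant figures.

τ ≈ 21.5 h

Steady-state biomass mass balance: V·X·(1 + k_d·θ_c) = Y·Q·(S₀ − S)·θ_c, so V = 0.508 × 642 × (861 − 16.2) × 19.8 / [3710 × (1 + 0.0788 × 19.8)] = 5.46×10^6 / 9498 = 574.3 m³.
Hydraulic retention time τ = V/Q = 574.3 / 642 = 0.8946 d = 21.47 h.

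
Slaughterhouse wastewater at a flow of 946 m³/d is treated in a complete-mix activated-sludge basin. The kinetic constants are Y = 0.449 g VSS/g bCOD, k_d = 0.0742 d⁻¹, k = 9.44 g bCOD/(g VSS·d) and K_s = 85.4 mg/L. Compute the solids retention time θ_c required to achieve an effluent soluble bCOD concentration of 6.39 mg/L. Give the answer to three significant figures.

At the target effluent, Y k S/(K_s+S) = 0.449×9.44×6.39/91.79 = 0.2951 d⁻¹.
θ_c = 1/(μ − k_d) = 1/(0.2951 − 0.0742) = 1/0.2209 = 4.528 d.

θ_c ≈ 4.53 d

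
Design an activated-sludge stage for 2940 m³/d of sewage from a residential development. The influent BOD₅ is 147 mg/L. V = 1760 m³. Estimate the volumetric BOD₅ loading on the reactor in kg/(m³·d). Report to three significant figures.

L_v ≈ 0.246 kg BOD₅/(m³·d)

Applied BOD₅ load per unit volume = Q·S₀/V = (2940 × 147/1000)/1760 = 0.2456 kg BOD₅·m⁻³·d⁻¹.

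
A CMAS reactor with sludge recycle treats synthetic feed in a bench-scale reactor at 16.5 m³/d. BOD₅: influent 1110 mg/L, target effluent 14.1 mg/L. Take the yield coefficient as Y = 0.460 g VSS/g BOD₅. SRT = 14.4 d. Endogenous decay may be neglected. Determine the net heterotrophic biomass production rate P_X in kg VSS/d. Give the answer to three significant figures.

Since k_d ≈ 0, Y_obs = Y = 0.460 g VSS/g BOD₅.
Mass of BOD₅ removed per day: Q(S₀ − S) = 16.5 × 1096 g/m³ = 18.08 kg/d.
Biomass produced: P_X = Y_obs·Q·ΔS = 0.4600 × 18.08 ≈ 8.318 kg VSS/d.

P_X ≈ 8.32 kg VSS/d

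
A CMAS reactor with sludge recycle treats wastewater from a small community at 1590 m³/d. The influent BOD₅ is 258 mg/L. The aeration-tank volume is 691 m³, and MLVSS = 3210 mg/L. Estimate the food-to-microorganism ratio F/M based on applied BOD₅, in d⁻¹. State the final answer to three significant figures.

F/M ≈ 0.185 d⁻¹

Food-to-microorganism ratio F/M = Q S₀ / (V X) = 1590 × 258 / (691.0 × 3210) = 0.1849 d⁻¹.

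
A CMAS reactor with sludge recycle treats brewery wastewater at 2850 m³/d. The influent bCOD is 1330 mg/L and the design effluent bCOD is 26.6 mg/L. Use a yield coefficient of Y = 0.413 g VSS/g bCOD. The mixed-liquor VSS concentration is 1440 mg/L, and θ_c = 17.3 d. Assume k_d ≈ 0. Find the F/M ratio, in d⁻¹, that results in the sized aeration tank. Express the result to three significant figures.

F/M ≈ 0.143 d⁻¹

Biomass mass balance (decay neglected): V·X = Y·Q·(S₀ − S)·θ_c, so V = 0.413 × 2850 × (1330 − 26.6) × 17.3 / 1440 = 18431 m³.
F/M = applied load / biomass = Q·S₀/(V·X) = 2850 × 1330 / (18431 × 1440) = 0.1428 d⁻¹.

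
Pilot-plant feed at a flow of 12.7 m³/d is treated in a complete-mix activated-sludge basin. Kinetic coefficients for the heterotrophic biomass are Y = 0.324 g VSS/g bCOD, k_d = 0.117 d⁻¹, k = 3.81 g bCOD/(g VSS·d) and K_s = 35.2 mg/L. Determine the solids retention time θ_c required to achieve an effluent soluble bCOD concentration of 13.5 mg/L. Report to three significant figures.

θ_c ≈ 4.44 d

From 1/θ_c = Y·k·S/(K_s + S) − k_d: Y·k·S/(K_s+S) = 0.324 × 3.81 × 13.5 / (35.2 + 13.5) = 0.3422 d⁻¹.
1/θ_c = 0.3422 − 0.117 = 0.2252 d⁻¹, so θ_c = 4.441 d.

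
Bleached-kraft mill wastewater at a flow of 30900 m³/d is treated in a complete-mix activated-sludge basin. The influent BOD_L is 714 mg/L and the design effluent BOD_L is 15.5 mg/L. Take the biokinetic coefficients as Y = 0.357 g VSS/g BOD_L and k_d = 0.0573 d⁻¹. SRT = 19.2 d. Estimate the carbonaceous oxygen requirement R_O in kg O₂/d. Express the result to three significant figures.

R_O ≈ 16400 kg O₂/d

The observed yield is Y_obs = Y/(1 + k_d·θ_c) = 0.357 / (1 + 0.0573 × 19.2) = 0.357 / 2.100 = 0.1700 g VSS per g BOD_L removed.
ΔS = 714 − 15.5 = 698.5 mg/L, so the substrate removal rate is 30900 × 698.5/1000 = 21584 kg BOD_L/d.
Net sludge production P_X = 0.1700 × 21584 = 3669 kg VSS/d.
Carbonaceous O₂ demand = substrate oxidised − cell-mass equivalent = 21584 − 1.42 × 3669 = 16374 kg O₂/d.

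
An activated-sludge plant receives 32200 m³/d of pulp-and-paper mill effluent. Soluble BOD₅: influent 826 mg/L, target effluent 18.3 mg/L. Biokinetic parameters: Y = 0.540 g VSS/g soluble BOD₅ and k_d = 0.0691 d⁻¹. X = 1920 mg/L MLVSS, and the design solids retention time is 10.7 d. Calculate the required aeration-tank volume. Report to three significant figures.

Rearranging the biomass balance for a CMAS with decay, V = Y·Q·ΔS·θ_c / [X·(1+k_d θ_c)] = 0.540 × 32200 × (826 − 18.3) × 10.7 / [1920 × (1 + 0.0691 × 10.7)] = 1.5×10^8 / 3340 = 44998 m³.

V ≈ 45000 m³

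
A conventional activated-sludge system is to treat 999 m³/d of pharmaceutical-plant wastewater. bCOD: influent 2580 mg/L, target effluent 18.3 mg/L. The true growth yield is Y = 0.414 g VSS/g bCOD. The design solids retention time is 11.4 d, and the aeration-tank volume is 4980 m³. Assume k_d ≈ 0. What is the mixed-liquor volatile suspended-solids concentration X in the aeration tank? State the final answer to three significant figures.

X = Y·Q·ΔS·θ_c / V = 0.414 × 999 × (2580 − 18.3) × 11.4 / 4980 = 2425 mg/L.

X ≈ 2430 mg/L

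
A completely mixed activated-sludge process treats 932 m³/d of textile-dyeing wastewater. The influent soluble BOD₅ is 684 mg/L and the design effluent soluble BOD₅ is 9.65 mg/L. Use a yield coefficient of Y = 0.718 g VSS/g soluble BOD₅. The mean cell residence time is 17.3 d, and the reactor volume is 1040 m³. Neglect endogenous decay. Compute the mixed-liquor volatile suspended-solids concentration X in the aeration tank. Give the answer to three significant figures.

X ≈ 7510 mg/L

Without decay, X = Y Q (S₀−S) θ_c / V = 0.718 × 932 × (684 − 9.65) × 17.3 / 1040 = 7507 mg/L.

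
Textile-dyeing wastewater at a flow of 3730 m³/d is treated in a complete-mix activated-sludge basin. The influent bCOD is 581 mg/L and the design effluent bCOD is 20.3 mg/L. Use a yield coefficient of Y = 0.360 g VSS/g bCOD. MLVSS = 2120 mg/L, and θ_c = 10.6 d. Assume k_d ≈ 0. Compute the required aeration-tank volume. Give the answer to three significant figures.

With k_d = 0 the design equation reduces to V = Y Q (S₀−S) θ_c / X = 0.360 × 3730 × (581 − 20.3) × 10.6 / 2120 = 3765 m³.

V ≈ 3760 m³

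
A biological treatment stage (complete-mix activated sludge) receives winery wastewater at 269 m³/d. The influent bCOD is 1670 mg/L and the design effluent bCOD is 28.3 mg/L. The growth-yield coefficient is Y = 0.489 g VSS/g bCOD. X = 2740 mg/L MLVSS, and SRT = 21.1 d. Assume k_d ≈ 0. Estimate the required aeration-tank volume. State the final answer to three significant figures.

With k_d = 0 the design equation reduces to V = Y Q (S₀−S) θ_c / X = 0.489 × 269 × (1670 − 28.3) × 21.1 / 2740 = 1663 m³.

V ≈ 1660 m³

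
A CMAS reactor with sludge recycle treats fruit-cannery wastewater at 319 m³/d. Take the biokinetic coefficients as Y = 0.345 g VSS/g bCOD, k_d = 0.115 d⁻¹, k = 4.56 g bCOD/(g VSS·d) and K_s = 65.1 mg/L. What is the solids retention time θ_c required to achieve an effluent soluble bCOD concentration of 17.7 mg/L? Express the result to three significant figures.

θ_c ≈ 4.52 d

At the target effluent, Y k S/(K_s+S) = 0.345×4.56×17.7/82.80 = 0.3363 d⁻¹.
Then 1/θ_c = μ − k_d = 0.3363 − 0.115 = 0.2213 d⁻¹, giving θ_c = 4.519 d.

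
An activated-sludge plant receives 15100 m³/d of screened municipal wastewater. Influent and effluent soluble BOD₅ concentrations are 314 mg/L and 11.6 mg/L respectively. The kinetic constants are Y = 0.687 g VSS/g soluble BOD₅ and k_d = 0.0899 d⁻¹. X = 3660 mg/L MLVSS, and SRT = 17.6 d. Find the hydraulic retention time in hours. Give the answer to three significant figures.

τ ≈ 9.29 h

Steady-state biomass mass balance: V·X·(1 + k_d·θ_c) = Y·Q·(S₀ − S)·θ_c, so V = 0.687 × 15100 × (314 − 11.6) × 17.6 / [3660 × (1 + 0.0899 × 17.6)] = 5.52×10^7 / 9451 = 5842 m³.
HRT = V/Q = 5842 m³ / 15100 m³·d⁻¹ = 0.3869 d × 24 = 9.285 h.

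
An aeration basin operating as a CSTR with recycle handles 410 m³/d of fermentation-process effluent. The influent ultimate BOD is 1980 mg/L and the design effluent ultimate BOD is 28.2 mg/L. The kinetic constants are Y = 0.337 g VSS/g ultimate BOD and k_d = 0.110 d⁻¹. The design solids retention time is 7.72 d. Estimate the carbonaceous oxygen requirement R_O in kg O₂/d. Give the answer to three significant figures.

R_O ≈ 593 kg O₂/d

The observed yield is Y_obs = Y/(1 + k_d·θ_c) = 0.337 / (1 + 0.110 × 7.72) = 0.337 / 1.849 = 0.1822 g VSS per g ultimate BOD removed.
Q·(S₀ − S) = 410 × (1980 − 28.2) × 10⁻³ = 800.2 kg/d removed.
Net sludge production P_X = 0.1822 × 800.2 = 145.8 kg VSS/d.
R_O = Q·(S₀ − S) − 1.42·P_X = 800.2 − 1.42 × 145.8 = 593.2 kg O₂/d.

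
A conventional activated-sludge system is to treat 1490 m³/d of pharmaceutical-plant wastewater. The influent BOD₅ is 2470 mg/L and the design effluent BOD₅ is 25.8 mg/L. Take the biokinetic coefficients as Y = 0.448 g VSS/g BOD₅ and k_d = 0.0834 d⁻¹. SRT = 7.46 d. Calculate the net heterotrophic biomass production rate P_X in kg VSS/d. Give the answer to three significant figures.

P_X ≈ 1010 kg VSS/d

Observed yield with endogenous decay: Y_obs = Y / (1 + k_d·θ_c) = 0.448 / (1 + 0.0834 × 7.46) = 0.448 / 1.622 = 0.2762 g VSS/g BOD₅.
Substrate removed = Q·(S₀ − S) = 1490 m³/d × (2470 − 25.8) g/m³ = 3.64×10^6 g/d = 3642 kg/d.
Biomass produced: P_X = Y_obs·Q·ΔS = 0.2762 × 3642 ≈ 1006 kg VSS/d.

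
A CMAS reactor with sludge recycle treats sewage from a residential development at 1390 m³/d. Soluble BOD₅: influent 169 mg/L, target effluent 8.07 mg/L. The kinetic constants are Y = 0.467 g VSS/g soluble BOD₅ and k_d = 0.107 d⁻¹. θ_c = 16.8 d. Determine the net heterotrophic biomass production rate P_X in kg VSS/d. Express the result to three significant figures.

The observed yield is Y_obs = Y/(1 + k_d·θ_c) = 0.467 / (1 + 0.107 × 16.8) = 0.467 / 2.798 = 0.1669 g VSS per g soluble BOD₅ removed.
Q·(S₀ − S) = 1390 × (169 − 8.07) × 10⁻³ = 223.7 kg/d removed.
Biomass produced: P_X = Y_obs·Q·ΔS = 0.1669 × 223.7 ≈ 37.34 kg VSS/d.

P_X ≈ 37.3 kg VSS/d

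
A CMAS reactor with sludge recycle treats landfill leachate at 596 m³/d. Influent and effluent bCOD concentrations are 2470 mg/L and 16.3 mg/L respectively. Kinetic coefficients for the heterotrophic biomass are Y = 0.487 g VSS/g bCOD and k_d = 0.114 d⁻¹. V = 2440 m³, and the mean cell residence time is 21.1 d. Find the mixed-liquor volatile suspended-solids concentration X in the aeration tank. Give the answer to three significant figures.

X ≈ 1810 mg/L

Solving the biomass balance for X: X = Y Q (S₀−S) θ_c / [V (1+k_d θ_c)] = 0.487 × 596 × (2470 − 16.3) × 21.1 / [2440 × (1 + 0.114 × 21.1)] = 1809 mg/L.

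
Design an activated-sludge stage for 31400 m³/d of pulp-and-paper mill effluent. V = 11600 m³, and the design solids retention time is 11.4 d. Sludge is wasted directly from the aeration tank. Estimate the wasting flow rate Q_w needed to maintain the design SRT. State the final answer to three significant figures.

For wasting at MLVSS concentration, Q_w = V/θ_c = 11600/11.4 = 1018 m³/d.

Q_w ≈ 1020 m³/d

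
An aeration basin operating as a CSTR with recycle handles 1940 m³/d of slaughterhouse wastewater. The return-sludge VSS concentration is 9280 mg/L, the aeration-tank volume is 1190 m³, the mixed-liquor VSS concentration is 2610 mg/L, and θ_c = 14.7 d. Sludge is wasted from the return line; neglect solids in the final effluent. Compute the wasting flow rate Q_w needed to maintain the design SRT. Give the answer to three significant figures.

Q_w ≈ 22.8 m³/d

Wasting from the return line (neglecting effluent solids): Q_w = V·X / (θ_c·X_r) = 1190 × 2610 / (14.7 × 9280) = 22.77 m³/d.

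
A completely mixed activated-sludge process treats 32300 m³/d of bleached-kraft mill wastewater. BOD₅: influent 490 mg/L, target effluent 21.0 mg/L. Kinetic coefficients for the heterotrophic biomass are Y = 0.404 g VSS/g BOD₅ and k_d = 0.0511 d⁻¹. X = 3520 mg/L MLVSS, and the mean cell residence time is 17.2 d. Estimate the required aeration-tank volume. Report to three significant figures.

From the SRT design equation V = Y Q (S₀−S) θ_c / [X (1 + k_d θ_c)] = 0.404 × 32300 × (490 − 21.0) × 17.2 / [3520 × (1 + 0.0511 × 17.2)] = 1.05×10^8 / 6614 = 15916 m³.

V ≈ 15900 m³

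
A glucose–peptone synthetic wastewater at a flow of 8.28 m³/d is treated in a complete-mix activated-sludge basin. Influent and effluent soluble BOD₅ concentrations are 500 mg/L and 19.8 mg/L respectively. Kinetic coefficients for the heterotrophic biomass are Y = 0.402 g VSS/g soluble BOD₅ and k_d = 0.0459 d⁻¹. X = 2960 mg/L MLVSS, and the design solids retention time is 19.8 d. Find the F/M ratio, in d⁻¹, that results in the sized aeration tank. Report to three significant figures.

Steady-state biomass mass balance: V·X·(1 + k_d·θ_c) = Y·Q·(S₀ − S)·θ_c, so V = 0.402 × 8.28 × (500 − 19.8) × 19.8 / [2960 × (1 + 0.0459 × 19.8)] = 3.16×10^4 / 5650 = 5.601 m³.
F/M = Q·S₀ / (V·X) = 8.28 × 500 / (5.601 × 2960) = 0.2497 g soluble BOD₅·(g VSS·d)⁻¹.

F/M ≈ 0.250 d⁻¹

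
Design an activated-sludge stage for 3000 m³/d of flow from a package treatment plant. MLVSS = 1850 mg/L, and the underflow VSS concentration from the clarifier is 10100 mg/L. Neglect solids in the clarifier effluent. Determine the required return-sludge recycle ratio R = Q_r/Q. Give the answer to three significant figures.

R ≈ 0.224

Mass balance around the secondary clarifier (neglecting effluent solids): R = X / (X_r − X) = 1850 / (10100 − 1850) = 0.2242.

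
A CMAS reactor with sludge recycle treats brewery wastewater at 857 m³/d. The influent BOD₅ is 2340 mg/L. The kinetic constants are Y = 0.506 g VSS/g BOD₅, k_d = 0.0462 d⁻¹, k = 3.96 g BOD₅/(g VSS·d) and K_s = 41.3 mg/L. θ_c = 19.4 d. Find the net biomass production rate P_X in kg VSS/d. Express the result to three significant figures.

From the Monod/SRT balance for a CMAS, S = K_s·(1+k_d θ_c)/[θ_c·(Y k − k_d) − 1] = 41.3 × (1 + 0.0462 × 19.4) / [19.4 × (0.506 × 3.96 − 0.0462) − 1] = 78.32 / 36.98 = 2.118 mg/L.
The observed yield is Y_obs = Y/(1 + k_d·θ_c) = 0.506 / (1 + 0.0462 × 19.4) = 0.506 / 1.896 = 0.2668 g VSS per g BOD₅ removed.
Substrate removed = Q·(S₀ − S) = 857 m³/d × (2340 − 2.12) g/m³ = 2×10^6 g/d = 2004 kg/d.
So the net sludge growth is P_X = 0.2668 × 2004 = 534.6 kg VSS/d.

P_X ≈ 535 kg VSS/d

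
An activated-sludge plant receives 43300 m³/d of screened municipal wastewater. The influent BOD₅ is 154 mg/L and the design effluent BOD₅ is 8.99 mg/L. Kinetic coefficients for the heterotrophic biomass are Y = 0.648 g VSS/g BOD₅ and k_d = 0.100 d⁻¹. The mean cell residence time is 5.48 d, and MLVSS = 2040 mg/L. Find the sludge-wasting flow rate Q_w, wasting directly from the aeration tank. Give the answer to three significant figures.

Q_w ≈ 1290 m³/d

Rearranging the biomass balance for a CMAS with decay, V = Y·Q·ΔS·θ_c / [X·(1+k_d θ_c)] = 0.648 × 43300 × (154 − 8.99) × 5.48 / [2040 × (1 + 0.100 × 5.48)] = 2.23×10^7 / 3158 = 7061 m³.
For wasting at MLVSS concentration, Q_w = V/θ_c = 7061/5.48 = 1288 m³/d.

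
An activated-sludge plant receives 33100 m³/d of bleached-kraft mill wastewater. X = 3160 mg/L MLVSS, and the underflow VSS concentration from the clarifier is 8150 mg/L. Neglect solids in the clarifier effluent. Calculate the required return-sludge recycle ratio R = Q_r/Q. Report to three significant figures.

R ≈ 0.633

Mass balance around the secondary clarifier (neglecting effluent solids): R = X / (X_r − X) = 3160 / (8150 − 3160) = 0.6333.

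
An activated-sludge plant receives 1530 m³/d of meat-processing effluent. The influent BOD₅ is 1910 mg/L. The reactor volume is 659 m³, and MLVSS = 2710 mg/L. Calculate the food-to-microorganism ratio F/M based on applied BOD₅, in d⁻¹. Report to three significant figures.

F/M = Q·S₀ / (V·X) = 1530 × 1910 / (659.0 × 2710) = 1.636 g BOD₅·(g VSS·d)⁻¹.

F/M ≈ 1.64 d⁻¹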